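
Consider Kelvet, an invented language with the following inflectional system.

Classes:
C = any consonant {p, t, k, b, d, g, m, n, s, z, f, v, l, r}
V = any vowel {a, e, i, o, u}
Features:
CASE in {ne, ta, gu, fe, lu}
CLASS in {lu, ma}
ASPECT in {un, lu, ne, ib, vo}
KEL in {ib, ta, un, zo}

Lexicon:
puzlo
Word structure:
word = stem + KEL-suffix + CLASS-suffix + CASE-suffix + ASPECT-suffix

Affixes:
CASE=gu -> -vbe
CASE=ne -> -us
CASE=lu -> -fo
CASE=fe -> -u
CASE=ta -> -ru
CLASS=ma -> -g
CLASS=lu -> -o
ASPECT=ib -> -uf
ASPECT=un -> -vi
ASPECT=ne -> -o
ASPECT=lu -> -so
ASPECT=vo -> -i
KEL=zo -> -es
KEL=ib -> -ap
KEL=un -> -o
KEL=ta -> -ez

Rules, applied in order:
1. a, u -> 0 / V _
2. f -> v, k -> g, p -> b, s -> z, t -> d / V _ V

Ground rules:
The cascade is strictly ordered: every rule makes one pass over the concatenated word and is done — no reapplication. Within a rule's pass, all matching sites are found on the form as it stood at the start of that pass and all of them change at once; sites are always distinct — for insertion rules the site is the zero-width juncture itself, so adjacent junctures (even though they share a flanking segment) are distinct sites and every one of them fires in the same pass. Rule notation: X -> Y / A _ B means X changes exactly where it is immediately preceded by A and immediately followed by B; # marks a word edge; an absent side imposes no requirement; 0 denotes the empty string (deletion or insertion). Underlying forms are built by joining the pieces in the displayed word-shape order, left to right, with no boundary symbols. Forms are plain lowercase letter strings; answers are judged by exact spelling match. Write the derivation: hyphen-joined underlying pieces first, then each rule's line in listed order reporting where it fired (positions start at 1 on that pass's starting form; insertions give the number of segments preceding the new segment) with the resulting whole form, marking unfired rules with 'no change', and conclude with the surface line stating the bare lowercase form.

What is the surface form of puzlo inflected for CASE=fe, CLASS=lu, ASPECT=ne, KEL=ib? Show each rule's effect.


underlying: puzlo-ap-o-u-o
1. a, u -> 0 / V _: fires at position(s) 6, 9: puzlopoo
2. f -> v, k -> g, p -> b, s -> z, t -> d / V _ V: fires at position(s) 6: puzloboo
surface: puzloboo


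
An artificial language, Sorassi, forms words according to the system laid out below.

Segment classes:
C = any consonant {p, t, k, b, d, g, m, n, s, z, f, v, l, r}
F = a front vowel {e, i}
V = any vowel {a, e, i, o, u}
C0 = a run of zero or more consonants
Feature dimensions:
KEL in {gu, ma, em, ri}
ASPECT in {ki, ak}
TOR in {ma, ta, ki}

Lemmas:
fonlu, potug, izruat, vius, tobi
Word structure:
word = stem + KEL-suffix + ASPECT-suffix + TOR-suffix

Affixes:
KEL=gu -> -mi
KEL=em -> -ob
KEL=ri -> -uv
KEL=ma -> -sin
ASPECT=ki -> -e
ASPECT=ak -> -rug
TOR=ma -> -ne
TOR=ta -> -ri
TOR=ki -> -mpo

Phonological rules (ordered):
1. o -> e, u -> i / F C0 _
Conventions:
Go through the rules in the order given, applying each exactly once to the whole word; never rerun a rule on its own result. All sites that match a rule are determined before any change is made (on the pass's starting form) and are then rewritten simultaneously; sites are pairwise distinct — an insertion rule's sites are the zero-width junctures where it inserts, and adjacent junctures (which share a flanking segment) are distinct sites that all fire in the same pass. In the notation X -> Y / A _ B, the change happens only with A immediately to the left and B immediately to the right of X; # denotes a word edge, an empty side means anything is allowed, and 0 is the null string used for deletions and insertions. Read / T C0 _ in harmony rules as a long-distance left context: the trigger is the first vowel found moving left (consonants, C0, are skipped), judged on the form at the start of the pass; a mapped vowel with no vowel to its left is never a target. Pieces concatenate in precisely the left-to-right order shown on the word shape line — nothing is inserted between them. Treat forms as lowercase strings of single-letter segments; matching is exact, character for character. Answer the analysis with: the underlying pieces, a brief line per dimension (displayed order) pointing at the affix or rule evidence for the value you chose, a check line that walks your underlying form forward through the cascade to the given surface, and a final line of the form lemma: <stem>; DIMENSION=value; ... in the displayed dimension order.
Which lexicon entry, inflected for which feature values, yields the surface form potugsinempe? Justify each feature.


underlying: potug-sin-e-mpo
KEL=ma - signalled by the affix -sin
ASPECT=ki - signalled by the affix -e
TOR=ki - signalled by the affix -mpo
check: potugsinempo -> potugsinempe
lemma: potug; KEL=ma; ASPECT=ki; TOR=ki


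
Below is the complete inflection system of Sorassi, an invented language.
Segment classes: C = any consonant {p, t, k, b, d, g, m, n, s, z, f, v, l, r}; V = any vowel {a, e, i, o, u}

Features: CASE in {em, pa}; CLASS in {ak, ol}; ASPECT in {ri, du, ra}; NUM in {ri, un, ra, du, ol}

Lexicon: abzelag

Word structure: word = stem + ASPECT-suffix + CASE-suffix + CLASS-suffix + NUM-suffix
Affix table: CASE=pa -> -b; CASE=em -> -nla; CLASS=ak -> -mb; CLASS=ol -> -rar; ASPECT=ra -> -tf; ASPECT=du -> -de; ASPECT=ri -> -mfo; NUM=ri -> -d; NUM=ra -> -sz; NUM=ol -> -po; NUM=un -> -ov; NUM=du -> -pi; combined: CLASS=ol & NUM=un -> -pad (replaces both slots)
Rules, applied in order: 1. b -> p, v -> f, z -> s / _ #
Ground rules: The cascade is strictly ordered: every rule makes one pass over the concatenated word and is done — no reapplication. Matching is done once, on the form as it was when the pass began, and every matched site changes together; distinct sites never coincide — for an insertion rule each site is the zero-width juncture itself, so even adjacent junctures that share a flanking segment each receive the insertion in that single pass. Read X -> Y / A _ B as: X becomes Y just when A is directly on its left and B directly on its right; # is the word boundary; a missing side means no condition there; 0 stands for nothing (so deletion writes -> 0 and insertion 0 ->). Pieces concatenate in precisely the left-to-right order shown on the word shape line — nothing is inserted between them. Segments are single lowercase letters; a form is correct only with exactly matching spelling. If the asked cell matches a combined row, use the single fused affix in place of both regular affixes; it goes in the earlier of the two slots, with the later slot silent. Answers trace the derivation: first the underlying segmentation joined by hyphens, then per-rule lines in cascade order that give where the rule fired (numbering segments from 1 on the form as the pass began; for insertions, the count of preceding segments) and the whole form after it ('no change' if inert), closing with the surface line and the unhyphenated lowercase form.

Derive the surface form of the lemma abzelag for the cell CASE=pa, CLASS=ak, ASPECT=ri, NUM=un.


underlying: abzelag-mfo-b-mb-ov
1. b -> p, v -> f, z -> s / _ #: fires at position(s) 15: abzelagmfobmbof
surface: abzelagmfobmbof


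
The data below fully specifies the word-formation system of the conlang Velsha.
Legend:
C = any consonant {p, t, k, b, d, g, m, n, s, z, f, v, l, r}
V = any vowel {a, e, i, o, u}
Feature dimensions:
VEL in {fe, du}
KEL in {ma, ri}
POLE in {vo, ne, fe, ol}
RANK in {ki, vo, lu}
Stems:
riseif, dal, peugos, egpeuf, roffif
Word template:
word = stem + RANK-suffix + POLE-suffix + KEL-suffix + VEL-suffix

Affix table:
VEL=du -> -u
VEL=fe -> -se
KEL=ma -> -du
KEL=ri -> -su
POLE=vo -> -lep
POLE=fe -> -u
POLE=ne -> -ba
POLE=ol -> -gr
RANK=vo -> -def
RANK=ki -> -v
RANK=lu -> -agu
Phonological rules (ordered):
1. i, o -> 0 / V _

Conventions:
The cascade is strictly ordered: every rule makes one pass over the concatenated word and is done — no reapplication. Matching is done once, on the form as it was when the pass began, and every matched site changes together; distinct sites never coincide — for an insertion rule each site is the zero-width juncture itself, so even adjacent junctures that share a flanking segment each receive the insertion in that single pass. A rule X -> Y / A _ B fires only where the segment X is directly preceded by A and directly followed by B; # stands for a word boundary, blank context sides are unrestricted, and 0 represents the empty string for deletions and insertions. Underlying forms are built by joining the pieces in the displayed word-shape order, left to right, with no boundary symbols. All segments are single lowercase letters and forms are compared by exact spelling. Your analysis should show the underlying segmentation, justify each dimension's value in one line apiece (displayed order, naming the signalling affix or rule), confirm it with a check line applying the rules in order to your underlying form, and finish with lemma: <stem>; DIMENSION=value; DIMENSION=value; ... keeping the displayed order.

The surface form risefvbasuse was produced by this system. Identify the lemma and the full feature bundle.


underlying: riseif-v-ba-su-se
VEL=fe - signalled by the affix -se
KEL=ri - signalled by the affix -su
POLE=ne - signalled by the affix -ba
RANK=ki - signalled by the affix -v
check: riseifvbasuse -> risefvbasuse
lemma: riseif; VEL=fe; KEL=ri; POLE=ne; RANK=ki


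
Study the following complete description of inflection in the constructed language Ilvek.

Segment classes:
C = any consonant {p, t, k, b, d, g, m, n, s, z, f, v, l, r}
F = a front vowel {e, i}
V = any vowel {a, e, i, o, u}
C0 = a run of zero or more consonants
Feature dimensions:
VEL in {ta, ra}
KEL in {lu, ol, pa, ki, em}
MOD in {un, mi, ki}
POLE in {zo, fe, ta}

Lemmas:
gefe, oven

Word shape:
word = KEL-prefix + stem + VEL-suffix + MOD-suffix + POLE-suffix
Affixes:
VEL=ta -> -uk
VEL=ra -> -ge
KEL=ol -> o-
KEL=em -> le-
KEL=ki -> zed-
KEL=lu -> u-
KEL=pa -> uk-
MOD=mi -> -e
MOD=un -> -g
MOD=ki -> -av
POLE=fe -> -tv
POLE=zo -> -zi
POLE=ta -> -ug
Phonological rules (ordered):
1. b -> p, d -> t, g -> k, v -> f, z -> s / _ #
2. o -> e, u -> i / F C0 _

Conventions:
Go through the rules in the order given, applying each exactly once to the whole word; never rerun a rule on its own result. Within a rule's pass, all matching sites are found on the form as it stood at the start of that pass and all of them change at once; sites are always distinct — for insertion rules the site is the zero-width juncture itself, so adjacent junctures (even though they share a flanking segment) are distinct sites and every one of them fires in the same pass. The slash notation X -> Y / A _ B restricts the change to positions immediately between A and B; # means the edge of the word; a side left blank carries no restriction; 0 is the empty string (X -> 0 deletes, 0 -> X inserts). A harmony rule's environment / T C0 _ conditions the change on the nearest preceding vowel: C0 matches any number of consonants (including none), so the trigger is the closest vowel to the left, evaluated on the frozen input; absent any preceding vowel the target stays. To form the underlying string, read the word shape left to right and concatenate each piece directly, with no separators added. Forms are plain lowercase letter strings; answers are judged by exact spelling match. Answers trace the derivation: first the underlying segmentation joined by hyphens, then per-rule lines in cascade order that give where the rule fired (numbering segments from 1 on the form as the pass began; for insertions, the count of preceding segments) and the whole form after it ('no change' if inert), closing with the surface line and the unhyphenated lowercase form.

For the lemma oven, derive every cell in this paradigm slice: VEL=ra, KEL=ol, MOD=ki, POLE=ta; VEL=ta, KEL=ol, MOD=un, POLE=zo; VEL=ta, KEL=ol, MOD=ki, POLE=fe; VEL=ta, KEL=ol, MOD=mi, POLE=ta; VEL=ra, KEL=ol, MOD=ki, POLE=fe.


cell VEL=ra, KEL=ol, MOD=ki, POLE=ta:
underlying: o-oven-ge-av-ug
1. b -> p, d -> t, g -> k, v -> f, z -> s / _ #: fires at position(s) 11: oovengeavuk
2. o -> e, u -> i / F C0 _: no change
surface: oovengeavuk

cell VEL=ta, KEL=ol, MOD=un, POLE=zo:
underlying: o-oven-uk-g-zi
1. b -> p, d -> t, g -> k, v -> f, z -> s / _ #: no change
2. o -> e, u -> i / F C0 _: fires at position(s) 6: oovenikgzi
surface: oovenikgzi

cell VEL=ta, KEL=ol, MOD=ki, POLE=fe:
underlying: o-oven-uk-av-tv
1. b -> p, d -> t, g -> k, v -> f, z -> s / _ #: fires at position(s) 11: oovenukavtf
2. o -> e, u -> i / F C0 _: fires at position(s) 6: oovenikavtf
surface: oovenikavtf

cell VEL=ta, KEL=ol, MOD=mi, POLE=ta:
underlying: o-oven-uk-e-ug
1. b -> p, d -> t, g -> k, v -> f, z -> s / _ #: fires at position(s) 10: oovenukeuk
2. o -> e, u -> i / F C0 _: fires at position(s) 6, 9: oovenikeik
surface: oovenikeik

cell VEL=ra, KEL=ol, MOD=ki, POLE=fe:
underlying: o-oven-ge-av-tv
1. b -> p, d -> t, g -> k, v -> f, z -> s / _ #: fires at position(s) 11: oovengeavtf
2. o -> e, u -> i / F C0 _: no change
surface: oovengeavtf


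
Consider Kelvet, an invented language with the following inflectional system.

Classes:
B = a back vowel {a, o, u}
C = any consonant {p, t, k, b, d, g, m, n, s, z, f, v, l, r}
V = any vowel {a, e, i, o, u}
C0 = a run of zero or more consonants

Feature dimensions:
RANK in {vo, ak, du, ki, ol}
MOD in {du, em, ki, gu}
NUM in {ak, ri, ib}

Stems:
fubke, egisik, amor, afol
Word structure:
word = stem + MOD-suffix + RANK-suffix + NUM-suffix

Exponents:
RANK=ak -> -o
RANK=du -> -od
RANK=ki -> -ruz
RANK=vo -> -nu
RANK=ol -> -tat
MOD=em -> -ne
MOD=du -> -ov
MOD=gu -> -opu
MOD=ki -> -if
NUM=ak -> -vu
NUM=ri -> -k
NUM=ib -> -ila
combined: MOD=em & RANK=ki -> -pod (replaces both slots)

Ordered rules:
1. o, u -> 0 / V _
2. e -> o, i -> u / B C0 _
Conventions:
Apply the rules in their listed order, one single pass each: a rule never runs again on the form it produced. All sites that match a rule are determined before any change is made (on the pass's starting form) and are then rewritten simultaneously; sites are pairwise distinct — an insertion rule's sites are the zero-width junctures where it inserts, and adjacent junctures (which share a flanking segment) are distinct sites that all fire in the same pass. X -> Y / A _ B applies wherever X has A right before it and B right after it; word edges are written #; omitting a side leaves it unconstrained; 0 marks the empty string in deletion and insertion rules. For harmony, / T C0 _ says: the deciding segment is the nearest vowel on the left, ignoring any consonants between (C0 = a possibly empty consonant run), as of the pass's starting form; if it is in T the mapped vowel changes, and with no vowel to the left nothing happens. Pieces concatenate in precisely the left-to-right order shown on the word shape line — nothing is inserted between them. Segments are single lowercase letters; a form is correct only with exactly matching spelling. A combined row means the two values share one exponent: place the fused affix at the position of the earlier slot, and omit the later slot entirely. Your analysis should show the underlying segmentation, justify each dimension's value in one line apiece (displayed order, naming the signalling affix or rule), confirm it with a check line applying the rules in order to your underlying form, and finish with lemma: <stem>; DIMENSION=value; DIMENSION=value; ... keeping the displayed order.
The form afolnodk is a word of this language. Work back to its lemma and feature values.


underlying: afol-ne-od-k
RANK=du - signalled by the affix -od
MOD=em - signalled by the affix -ne
NUM=ri - signalled by the affix -k
check: afolneodk -> afolnedk -> afolnodk
lemma: afol; RANK=du; MOD=em; NUM=ri


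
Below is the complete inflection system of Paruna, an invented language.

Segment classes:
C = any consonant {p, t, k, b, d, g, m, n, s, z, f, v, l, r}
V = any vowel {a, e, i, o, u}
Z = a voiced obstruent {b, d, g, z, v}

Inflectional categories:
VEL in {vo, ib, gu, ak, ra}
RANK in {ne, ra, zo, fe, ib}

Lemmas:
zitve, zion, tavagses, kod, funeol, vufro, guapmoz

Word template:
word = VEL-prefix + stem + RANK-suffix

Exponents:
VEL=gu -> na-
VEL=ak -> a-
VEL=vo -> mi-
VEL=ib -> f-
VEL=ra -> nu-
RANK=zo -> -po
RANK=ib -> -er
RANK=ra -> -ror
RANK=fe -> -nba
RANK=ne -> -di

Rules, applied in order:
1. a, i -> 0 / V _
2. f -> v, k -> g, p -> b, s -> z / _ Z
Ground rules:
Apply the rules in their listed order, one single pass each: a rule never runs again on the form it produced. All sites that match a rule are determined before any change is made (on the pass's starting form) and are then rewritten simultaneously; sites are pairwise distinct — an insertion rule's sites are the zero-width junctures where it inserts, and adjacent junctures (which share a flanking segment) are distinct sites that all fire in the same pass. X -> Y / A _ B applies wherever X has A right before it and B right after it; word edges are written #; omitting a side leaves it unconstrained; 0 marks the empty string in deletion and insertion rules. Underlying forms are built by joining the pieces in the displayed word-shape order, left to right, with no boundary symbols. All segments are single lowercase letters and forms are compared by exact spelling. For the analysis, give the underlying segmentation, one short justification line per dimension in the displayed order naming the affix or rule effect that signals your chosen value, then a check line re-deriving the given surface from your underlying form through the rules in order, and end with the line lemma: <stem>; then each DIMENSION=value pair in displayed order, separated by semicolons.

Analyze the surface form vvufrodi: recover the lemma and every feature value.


underlying: f-vufro-di
VEL=ib - signalled by the affix f-
RANK=ne - signalled by the affix -di
check: fvufrodi -> fvufrodi -> vvufrodi
lemma: vufro; VEL=ib; RANK=ne


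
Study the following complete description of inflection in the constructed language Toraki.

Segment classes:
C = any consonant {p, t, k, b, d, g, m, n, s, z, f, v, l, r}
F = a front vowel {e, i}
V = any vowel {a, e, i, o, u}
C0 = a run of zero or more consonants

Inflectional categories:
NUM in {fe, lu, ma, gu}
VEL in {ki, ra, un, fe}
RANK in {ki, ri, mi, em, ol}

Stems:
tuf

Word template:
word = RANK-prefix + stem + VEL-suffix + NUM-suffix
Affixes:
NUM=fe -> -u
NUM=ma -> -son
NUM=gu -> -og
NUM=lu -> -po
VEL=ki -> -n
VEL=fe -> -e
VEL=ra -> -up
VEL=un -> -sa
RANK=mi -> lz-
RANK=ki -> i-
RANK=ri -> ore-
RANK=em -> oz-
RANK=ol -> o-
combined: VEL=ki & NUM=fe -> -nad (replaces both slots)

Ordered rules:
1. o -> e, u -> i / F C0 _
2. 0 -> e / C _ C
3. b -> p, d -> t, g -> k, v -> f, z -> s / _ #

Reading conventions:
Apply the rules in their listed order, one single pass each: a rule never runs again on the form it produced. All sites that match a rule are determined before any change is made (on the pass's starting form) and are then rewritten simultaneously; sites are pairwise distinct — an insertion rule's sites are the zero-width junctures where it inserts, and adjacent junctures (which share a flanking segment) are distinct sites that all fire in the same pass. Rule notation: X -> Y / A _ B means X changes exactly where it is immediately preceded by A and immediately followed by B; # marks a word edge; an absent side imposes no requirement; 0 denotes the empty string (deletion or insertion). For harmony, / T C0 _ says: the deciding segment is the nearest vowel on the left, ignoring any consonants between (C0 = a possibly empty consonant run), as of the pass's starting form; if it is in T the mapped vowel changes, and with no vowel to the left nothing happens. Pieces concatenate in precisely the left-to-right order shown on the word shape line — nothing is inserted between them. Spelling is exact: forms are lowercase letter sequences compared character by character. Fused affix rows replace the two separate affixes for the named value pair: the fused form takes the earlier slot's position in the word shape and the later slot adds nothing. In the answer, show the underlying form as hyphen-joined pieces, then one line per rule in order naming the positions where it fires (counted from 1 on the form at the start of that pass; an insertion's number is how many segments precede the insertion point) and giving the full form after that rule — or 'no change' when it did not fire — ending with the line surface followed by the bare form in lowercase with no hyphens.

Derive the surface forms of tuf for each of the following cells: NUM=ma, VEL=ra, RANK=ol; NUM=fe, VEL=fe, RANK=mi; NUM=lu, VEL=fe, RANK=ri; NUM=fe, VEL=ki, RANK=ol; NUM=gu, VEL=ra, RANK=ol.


cell NUM=ma, VEL=ra, RANK=ol:
underlying: o-tuf-up-son
1. o -> e, u -> i / F C0 _: no change
2. 0 -> e / C _ C: inserts after position(s) 6: otufupeson
3. b -> p, d -> t, g -> k, v -> f, z -> s / _ #: no change
surface: otufupeson

cell NUM=fe, VEL=fe, RANK=mi:
underlying: lz-tuf-e-u
1. o -> e, u -> i / F C0 _: fires at position(s) 7: lztufei
2. 0 -> e / C _ C: inserts after position(s) 1, 2: lezetufei
3. b -> p, d -> t, g -> k, v -> f, z -> s / _ #: no change
surface: lezetufei

cell NUM=lu, VEL=fe, RANK=ri:
underlying: ore-tuf-e-po
1. o -> e, u -> i / F C0 _: fires at position(s) 5, 9: oretifepe
2. 0 -> e / C _ C: no change
3. b -> p, d -> t, g -> k, v -> f, z -> s / _ #: no change
surface: oretifepe

cell NUM=fe, VEL=ki, RANK=ol:
underlying: o-tuf-nad
1. o -> e, u -> i / F C0 _: no change
2. 0 -> e / C _ C: inserts after position(s) 4: otufenad
3. b -> p, d -> t, g -> k, v -> f, z -> s / _ #: fires at position(s) 8: otufenat
surface: otufenat

cell NUM=gu, VEL=ra, RANK=ol:
underlying: o-tuf-up-og
1. o -> e, u -> i / F C0 _: no change
2. 0 -> e / C _ C: no change
3. b -> p, d -> t, g -> k, v -> f, z -> s / _ #: fires at position(s) 8: otufupok
surface: otufupok


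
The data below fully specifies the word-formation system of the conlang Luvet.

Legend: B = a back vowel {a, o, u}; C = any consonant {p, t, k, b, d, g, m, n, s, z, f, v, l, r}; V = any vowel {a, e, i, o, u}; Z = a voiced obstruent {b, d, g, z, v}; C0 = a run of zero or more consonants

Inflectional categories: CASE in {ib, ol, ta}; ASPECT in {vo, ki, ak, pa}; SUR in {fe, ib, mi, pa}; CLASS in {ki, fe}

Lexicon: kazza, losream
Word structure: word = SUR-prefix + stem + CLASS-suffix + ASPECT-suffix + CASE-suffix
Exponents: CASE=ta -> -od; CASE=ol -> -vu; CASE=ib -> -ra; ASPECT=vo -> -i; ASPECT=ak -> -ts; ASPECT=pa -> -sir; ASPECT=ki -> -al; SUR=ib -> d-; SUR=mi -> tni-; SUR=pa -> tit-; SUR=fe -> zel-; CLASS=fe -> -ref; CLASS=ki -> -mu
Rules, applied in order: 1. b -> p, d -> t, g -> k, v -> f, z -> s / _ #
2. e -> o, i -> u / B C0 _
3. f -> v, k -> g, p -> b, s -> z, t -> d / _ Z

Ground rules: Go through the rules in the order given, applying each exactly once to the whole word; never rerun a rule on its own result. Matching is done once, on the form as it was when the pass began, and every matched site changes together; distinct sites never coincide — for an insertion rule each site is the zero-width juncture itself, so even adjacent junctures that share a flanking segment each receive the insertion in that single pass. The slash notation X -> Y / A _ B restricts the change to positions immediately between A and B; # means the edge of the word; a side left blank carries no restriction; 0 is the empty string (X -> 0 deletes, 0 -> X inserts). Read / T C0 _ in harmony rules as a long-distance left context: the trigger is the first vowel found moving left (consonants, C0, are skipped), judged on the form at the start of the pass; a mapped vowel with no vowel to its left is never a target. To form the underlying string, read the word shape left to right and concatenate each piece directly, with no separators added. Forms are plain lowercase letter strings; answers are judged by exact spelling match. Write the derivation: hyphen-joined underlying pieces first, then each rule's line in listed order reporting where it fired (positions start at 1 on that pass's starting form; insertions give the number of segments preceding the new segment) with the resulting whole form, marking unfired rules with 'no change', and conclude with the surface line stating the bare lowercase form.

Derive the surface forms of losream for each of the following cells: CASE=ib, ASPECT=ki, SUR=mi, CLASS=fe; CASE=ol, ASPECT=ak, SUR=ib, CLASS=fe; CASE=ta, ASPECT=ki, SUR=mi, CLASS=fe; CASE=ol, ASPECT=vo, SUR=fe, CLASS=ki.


cell CASE=ib, ASPECT=ki, SUR=mi, CLASS=fe:
underlying: tni-losream-ref-al-ra
1. b -> p, d -> t, g -> k, v -> f, z -> s / _ #: no change
2. e -> o, i -> u / B C0 _: fires at position(s) 8, 12: tnilosroamrofalra
3. f -> v, k -> g, p -> b, s -> z, t -> d / _ Z: no change
surface: tnilosroamrofalra

cell CASE=ol, ASPECT=ak, SUR=ib, CLASS=fe:
underlying: d-losream-ref-ts-vu
1. b -> p, d -> t, g -> k, v -> f, z -> s / _ #: no change
2. e -> o, i -> u / B C0 _: fires at position(s) 6, 10: dlosroamroftsvu
3. f -> v, k -> g, p -> b, s -> z, t -> d / _ Z: fires at position(s) 13: dlosroamroftzvu
surface: dlosroamroftzvu

cell CASE=ta, ASPECT=ki, SUR=mi, CLASS=fe:
underlying: tni-losream-ref-al-od
1. b -> p, d -> t, g -> k, v -> f, z -> s / _ #: fires at position(s) 17: tnilosreamrefalot
2. e -> o, i -> u / B C0 _: fires at position(s) 8, 12: tnilosroamrofalot
3. f -> v, k -> g, p -> b, s -> z, t -> d / _ Z: no change
surface: tnilosroamrofalot

cell CASE=ol, ASPECT=vo, SUR=fe, CLASS=ki:
underlying: zel-losream-mu-i-vu
1. b -> p, d -> t, g -> k, v -> f, z -> s / _ #: no change
2. e -> o, i -> u / B C0 _: fires at position(s) 8, 13: zellosroammuuvu
3. f -> v, k -> g, p -> b, s -> z, t -> d / _ Z: no change
surface: zellosroammuuvu


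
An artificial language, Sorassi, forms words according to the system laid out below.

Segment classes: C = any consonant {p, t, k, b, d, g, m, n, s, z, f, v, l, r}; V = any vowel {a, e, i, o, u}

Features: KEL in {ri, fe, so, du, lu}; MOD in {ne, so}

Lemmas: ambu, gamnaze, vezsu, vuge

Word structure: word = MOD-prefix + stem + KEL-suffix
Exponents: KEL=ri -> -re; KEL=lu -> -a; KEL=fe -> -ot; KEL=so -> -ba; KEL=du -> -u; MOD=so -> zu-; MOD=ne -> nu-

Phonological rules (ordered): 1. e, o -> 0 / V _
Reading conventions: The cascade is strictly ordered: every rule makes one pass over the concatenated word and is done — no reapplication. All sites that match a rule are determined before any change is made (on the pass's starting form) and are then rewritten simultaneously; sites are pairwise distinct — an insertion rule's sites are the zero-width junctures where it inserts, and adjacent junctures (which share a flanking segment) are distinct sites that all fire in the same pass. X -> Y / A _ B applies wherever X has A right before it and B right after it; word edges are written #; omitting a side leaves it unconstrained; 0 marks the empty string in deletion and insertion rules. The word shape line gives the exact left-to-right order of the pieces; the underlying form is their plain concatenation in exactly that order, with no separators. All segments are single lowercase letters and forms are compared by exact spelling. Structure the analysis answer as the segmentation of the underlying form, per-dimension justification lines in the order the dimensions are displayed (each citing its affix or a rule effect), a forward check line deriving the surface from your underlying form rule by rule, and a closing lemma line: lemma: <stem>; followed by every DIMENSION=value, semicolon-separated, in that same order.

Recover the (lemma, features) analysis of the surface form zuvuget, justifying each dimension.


underlying: zu-vuge-ot
KEL=fe - signalled by the affix -ot
MOD=so - signalled by the affix zu-
check: zuvugeot -> zuvuget
lemma: vuge; KEL=fe; MOD=so


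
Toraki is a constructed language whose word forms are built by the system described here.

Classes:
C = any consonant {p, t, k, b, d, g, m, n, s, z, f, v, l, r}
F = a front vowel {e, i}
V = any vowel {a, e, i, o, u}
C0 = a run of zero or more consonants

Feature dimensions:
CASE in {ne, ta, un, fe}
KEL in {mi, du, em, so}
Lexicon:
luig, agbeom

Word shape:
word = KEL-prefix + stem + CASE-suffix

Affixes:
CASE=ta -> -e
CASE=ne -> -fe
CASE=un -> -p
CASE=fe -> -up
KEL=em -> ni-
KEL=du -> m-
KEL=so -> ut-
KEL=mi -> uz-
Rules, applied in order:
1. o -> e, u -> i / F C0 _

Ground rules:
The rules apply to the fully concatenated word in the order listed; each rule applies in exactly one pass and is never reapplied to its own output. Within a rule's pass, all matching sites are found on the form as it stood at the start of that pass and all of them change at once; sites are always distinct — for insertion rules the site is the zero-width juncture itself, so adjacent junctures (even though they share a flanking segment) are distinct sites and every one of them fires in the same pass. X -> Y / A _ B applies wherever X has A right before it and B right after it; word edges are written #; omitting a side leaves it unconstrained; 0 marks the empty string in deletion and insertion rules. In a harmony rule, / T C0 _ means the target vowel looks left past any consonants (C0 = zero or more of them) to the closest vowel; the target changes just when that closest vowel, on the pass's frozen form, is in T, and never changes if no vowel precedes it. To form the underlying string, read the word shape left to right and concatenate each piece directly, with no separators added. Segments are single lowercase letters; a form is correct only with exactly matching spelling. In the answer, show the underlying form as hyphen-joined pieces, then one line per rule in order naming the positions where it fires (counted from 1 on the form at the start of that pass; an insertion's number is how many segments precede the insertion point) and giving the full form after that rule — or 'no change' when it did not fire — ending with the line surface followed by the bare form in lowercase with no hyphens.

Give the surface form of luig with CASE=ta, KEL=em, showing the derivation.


underlying: ni-luig-e
1. o -> e, u -> i / F C0 _: fires at position(s) 4: niliige
surface: niliige


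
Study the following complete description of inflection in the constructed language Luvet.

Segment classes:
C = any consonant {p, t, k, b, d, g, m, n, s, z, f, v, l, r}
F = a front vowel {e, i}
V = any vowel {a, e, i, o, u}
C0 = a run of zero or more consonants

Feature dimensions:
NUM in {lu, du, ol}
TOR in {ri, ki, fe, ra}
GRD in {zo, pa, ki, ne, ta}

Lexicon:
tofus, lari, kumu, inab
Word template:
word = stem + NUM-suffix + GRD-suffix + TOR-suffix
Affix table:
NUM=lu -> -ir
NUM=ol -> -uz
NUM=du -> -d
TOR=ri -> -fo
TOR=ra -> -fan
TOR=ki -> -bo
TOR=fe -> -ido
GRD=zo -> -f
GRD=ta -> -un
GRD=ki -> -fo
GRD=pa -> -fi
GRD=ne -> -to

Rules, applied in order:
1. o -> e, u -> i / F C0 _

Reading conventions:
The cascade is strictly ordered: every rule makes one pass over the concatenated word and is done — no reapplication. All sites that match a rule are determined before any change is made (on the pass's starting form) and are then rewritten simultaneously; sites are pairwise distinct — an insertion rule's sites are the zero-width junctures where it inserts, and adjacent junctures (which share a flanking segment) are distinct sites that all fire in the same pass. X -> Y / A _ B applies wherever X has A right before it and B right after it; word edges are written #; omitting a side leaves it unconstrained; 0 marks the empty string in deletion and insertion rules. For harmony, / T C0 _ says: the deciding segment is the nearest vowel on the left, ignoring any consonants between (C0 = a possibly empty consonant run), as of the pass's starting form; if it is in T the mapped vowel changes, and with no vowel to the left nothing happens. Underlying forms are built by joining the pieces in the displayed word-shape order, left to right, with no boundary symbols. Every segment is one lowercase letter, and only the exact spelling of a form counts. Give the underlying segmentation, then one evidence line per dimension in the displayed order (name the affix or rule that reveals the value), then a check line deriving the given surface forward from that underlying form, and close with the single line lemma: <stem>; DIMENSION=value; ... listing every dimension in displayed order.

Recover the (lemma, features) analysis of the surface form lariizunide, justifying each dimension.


underlying: lari-uz-un-ido
NUM=ol - signalled by the affix -uz
TOR=fe - signalled by the affix -ido
GRD=ta - signalled by the affix -un
check: lariuzunido -> lariizunide
lemma: lari; NUM=ol; TOR=fe; GRD=ta


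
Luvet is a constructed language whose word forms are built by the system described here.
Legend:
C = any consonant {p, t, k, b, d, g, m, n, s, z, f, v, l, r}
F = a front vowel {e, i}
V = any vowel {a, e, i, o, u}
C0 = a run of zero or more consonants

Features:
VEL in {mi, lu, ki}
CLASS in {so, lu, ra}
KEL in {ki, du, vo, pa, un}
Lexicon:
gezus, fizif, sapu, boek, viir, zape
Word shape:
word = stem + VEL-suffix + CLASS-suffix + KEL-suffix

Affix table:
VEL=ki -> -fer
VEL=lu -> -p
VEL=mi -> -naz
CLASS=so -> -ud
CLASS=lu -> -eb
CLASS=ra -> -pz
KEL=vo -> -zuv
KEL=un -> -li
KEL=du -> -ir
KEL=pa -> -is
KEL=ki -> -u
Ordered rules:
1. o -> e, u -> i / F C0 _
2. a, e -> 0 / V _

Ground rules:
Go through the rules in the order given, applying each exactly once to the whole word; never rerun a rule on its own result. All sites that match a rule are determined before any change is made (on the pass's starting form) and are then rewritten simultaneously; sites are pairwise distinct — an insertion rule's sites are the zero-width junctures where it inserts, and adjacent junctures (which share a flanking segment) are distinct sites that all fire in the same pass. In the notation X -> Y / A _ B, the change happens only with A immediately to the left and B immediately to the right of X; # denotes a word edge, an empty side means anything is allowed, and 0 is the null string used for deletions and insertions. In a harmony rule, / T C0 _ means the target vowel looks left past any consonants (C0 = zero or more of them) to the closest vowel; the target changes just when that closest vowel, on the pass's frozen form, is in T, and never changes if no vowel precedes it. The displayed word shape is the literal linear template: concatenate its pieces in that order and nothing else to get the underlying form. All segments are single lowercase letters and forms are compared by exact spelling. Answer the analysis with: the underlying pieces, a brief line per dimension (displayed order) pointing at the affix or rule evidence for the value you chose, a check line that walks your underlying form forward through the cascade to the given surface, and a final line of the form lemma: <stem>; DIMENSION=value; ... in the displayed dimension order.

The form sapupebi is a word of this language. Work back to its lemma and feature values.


underlying: sapu-p-eb-u
VEL=lu - signalled by the affix -p
CLASS=lu - signalled by the affix -eb
KEL=ki - signalled by the affix -u
check: sapupebu -> sapupebi -> sapupebi
lemma: sapu; VEL=lu; CLASS=lu; KEL=ki


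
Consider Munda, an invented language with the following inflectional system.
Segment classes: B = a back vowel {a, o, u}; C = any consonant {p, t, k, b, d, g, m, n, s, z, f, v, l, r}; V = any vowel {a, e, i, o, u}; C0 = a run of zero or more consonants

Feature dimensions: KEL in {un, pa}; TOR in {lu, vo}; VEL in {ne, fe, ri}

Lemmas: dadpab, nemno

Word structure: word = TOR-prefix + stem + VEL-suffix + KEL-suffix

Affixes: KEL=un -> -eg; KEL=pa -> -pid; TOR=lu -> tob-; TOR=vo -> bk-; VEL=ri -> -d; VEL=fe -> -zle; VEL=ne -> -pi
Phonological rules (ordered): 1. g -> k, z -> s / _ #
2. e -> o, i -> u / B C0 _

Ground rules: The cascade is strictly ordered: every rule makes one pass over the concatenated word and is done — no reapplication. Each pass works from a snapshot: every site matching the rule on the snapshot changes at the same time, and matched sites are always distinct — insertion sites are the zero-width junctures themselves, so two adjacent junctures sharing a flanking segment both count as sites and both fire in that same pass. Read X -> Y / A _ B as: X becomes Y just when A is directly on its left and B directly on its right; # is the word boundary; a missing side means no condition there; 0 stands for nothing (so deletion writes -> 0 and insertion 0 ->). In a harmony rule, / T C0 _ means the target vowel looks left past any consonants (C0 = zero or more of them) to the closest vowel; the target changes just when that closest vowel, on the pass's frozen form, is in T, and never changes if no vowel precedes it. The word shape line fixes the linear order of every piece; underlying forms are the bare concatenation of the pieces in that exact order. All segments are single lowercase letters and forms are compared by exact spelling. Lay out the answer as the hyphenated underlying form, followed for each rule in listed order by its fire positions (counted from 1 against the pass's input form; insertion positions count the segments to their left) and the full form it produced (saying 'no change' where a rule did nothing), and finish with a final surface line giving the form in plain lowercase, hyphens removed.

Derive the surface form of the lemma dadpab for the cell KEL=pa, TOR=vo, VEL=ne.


underlying: bk-dadpab-pi-pid
1. g -> k, z -> s / _ #: no change
2. e -> o, i -> u / B C0 _: fires at position(s) 10: bkdadpabpupid
surface: bkdadpabpupid


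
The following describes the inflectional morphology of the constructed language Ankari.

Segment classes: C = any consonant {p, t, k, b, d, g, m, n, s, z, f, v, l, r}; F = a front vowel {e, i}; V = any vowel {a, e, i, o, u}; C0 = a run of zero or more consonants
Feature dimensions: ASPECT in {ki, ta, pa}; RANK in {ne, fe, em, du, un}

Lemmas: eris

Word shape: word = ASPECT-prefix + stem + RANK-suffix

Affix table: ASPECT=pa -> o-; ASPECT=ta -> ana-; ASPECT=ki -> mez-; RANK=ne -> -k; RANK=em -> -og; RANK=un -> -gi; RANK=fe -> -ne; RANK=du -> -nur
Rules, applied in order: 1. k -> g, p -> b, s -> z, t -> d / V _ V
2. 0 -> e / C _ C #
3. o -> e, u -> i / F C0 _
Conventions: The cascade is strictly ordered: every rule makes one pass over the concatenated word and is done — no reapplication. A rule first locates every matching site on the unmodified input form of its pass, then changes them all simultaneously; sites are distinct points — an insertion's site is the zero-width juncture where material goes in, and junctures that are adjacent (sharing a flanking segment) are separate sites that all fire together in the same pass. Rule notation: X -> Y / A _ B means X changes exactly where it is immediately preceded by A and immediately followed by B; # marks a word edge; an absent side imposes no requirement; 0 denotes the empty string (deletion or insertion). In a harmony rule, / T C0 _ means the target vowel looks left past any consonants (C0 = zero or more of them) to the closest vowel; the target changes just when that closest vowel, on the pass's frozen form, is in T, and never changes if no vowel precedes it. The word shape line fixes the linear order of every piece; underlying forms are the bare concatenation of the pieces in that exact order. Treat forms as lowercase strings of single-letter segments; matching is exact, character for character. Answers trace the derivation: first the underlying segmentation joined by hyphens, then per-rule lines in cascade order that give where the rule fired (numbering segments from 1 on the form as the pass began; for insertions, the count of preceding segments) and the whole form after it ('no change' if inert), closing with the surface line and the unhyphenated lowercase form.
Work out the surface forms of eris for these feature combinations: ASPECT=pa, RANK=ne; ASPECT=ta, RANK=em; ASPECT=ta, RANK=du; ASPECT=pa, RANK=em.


cell ASPECT=pa, RANK=ne:
underlying: o-eris-k
1. k -> g, p -> b, s -> z, t -> d / V _ V: no change
2. 0 -> e / C _ C #: inserts after position(s) 5: oerisek
3. o -> e, u -> i / F C0 _: no change
surface: oerisek

cell ASPECT=ta, RANK=em:
underlying: ana-eris-og
1. k -> g, p -> b, s -> z, t -> d / V _ V: fires at position(s) 7: anaerizog
2. 0 -> e / C _ C #: no change
3. o -> e, u -> i / F C0 _: fires at position(s) 8: anaerizeg
surface: anaerizeg

cell ASPECT=ta, RANK=du:
underlying: ana-eris-nur
1. k -> g, p -> b, s -> z, t -> d / V _ V: no change
2. 0 -> e / C _ C #: no change
3. o -> e, u -> i / F C0 _: fires at position(s) 9: anaerisnir
surface: anaerisnir

cell ASPECT=pa, RANK=em:
underlying: o-eris-og
1. k -> g, p -> b, s -> z, t -> d / V _ V: fires at position(s) 5: oerizog
2. 0 -> e / C _ C #: no change
3. o -> e, u -> i / F C0 _: fires at position(s) 6: oerizeg
surface: oerizeg
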